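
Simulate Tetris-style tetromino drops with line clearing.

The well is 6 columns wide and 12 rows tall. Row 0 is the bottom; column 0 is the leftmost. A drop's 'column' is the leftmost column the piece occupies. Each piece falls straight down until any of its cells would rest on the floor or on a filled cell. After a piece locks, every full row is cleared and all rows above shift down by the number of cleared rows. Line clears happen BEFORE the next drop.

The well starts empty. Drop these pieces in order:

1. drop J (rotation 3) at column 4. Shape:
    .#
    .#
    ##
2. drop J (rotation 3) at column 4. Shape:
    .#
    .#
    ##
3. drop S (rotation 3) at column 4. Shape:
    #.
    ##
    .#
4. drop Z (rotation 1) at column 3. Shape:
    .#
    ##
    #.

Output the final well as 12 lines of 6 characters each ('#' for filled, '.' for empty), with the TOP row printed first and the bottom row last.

Drop 1: J rot3 at col 4 lands with bottom-row=0; cleared 0 line(s) (total 0); column heights now [0 0 0 0 1 3], max=3
Drop 2: J rot3 at col 4 lands with bottom-row=3; cleared 0 line(s) (total 0); column heights now [0 0 0 0 4 6], max=6
Drop 3: S rot3 at col 4 lands with bottom-row=6; cleared 0 line(s) (total 0); column heights now [0 0 0 0 9 8], max=9
Drop 4: Z rot1 at col 3 lands with bottom-row=8; cleared 0 line(s) (total 0); column heights now [0 0 0 10 11 8], max=11

Answer: ......
....#.
...##.
...##.
....##
.....#
.....#
.....#
....##
.....#
.....#
....##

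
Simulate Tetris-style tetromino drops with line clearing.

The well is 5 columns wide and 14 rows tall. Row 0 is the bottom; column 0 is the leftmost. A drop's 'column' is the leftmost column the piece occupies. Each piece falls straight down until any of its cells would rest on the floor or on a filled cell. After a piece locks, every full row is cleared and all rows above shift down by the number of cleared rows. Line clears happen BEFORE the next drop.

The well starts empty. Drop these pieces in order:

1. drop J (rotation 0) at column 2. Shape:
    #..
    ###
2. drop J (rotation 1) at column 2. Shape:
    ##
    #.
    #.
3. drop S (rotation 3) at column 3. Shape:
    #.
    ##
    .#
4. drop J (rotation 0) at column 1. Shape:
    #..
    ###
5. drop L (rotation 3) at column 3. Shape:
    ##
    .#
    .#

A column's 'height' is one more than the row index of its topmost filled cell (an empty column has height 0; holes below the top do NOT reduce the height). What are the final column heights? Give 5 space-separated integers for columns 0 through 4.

Drop 1: J rot0 at col 2 lands with bottom-row=0; cleared 0 line(s) (total 0); column heights now [0 0 2 1 1], max=2
Drop 2: J rot1 at col 2 lands with bottom-row=2; cleared 0 line(s) (total 0); column heights now [0 0 5 5 1], max=5
Drop 3: S rot3 at col 3 lands with bottom-row=4; cleared 0 line(s) (total 0); column heights now [0 0 5 7 6], max=7
Drop 4: J rot0 at col 1 lands with bottom-row=7; cleared 0 line(s) (total 0); column heights now [0 9 8 8 6], max=9
Drop 5: L rot3 at col 3 lands with bottom-row=6; cleared 0 line(s) (total 0); column heights now [0 9 8 9 9], max=9

Answer: 0 9 8 9 9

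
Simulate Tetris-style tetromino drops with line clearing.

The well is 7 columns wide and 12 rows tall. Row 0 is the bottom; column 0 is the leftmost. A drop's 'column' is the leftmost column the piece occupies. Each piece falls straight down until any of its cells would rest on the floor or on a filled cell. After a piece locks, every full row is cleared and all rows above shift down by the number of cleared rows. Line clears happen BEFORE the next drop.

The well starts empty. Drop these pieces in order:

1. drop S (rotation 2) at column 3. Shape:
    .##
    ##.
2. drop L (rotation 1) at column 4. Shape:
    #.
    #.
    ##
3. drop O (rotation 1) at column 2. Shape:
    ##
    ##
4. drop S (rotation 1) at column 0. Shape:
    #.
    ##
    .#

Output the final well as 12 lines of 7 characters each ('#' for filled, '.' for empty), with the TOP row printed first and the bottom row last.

Answer: .......
.......
.......
.......
.......
.......
.......
....#..
....#..
#.####.
######.
.#.##..

Derivation:
Drop 1: S rot2 at col 3 lands with bottom-row=0; cleared 0 line(s) (total 0); column heights now [0 0 0 1 2 2 0], max=2
Drop 2: L rot1 at col 4 lands with bottom-row=2; cleared 0 line(s) (total 0); column heights now [0 0 0 1 5 3 0], max=5
Drop 3: O rot1 at col 2 lands with bottom-row=1; cleared 0 line(s) (total 0); column heights now [0 0 3 3 5 3 0], max=5
Drop 4: S rot1 at col 0 lands with bottom-row=0; cleared 0 line(s) (total 0); column heights now [3 2 3 3 5 3 0], max=5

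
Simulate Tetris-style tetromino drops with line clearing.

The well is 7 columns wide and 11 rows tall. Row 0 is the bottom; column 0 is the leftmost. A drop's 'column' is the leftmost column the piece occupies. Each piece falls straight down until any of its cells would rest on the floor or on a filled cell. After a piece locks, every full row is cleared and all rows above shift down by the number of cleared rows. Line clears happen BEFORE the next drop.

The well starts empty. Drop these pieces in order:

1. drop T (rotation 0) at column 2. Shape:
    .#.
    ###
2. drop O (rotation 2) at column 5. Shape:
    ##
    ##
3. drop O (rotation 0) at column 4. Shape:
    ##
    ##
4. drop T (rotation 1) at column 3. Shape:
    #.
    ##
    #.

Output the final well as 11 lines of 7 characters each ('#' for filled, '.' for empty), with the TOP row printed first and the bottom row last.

Answer: .......
.......
.......
.......
.......
...#...
...##..
...###.
....##.
...#.##
..#####

Derivation:
Drop 1: T rot0 at col 2 lands with bottom-row=0; cleared 0 line(s) (total 0); column heights now [0 0 1 2 1 0 0], max=2
Drop 2: O rot2 at col 5 lands with bottom-row=0; cleared 0 line(s) (total 0); column heights now [0 0 1 2 1 2 2], max=2
Drop 3: O rot0 at col 4 lands with bottom-row=2; cleared 0 line(s) (total 0); column heights now [0 0 1 2 4 4 2], max=4
Drop 4: T rot1 at col 3 lands with bottom-row=3; cleared 0 line(s) (total 0); column heights now [0 0 1 6 5 4 2], max=6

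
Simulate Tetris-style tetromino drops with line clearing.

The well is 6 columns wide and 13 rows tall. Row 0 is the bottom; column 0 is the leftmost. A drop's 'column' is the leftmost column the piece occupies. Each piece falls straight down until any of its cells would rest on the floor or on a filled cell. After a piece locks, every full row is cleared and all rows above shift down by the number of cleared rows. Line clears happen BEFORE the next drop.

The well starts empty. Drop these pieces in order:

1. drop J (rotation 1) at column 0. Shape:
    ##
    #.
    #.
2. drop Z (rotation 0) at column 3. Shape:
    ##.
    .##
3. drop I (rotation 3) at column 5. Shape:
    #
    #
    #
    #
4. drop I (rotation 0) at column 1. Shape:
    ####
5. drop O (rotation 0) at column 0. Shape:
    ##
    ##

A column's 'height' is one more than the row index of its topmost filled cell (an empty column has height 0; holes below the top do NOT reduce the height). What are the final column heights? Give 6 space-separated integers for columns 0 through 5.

Drop 1: J rot1 at col 0 lands with bottom-row=0; cleared 0 line(s) (total 0); column heights now [3 3 0 0 0 0], max=3
Drop 2: Z rot0 at col 3 lands with bottom-row=0; cleared 0 line(s) (total 0); column heights now [3 3 0 2 2 1], max=3
Drop 3: I rot3 at col 5 lands with bottom-row=1; cleared 0 line(s) (total 0); column heights now [3 3 0 2 2 5], max=5
Drop 4: I rot0 at col 1 lands with bottom-row=3; cleared 0 line(s) (total 0); column heights now [3 4 4 4 4 5], max=5
Drop 5: O rot0 at col 0 lands with bottom-row=4; cleared 0 line(s) (total 0); column heights now [6 6 4 4 4 5], max=6

Answer: 6 6 4 4 4 5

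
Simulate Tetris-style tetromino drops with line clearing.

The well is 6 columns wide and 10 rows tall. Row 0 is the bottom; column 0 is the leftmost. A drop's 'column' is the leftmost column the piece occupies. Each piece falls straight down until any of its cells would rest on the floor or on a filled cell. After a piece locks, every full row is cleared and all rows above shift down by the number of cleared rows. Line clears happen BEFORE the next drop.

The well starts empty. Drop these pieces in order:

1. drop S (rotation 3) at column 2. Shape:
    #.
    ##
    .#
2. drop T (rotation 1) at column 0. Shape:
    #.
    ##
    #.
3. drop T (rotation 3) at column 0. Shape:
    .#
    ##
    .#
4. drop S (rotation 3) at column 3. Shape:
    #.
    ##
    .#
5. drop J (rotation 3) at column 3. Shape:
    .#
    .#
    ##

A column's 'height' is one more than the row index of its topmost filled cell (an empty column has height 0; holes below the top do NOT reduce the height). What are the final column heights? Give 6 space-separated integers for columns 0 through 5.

Drop 1: S rot3 at col 2 lands with bottom-row=0; cleared 0 line(s) (total 0); column heights now [0 0 3 2 0 0], max=3
Drop 2: T rot1 at col 0 lands with bottom-row=0; cleared 0 line(s) (total 0); column heights now [3 2 3 2 0 0], max=3
Drop 3: T rot3 at col 0 lands with bottom-row=2; cleared 0 line(s) (total 0); column heights now [4 5 3 2 0 0], max=5
Drop 4: S rot3 at col 3 lands with bottom-row=1; cleared 0 line(s) (total 0); column heights now [4 5 3 4 3 0], max=5
Drop 5: J rot3 at col 3 lands with bottom-row=4; cleared 0 line(s) (total 0); column heights now [4 5 3 5 7 0], max=7

Answer: 4 5 3 5 7 0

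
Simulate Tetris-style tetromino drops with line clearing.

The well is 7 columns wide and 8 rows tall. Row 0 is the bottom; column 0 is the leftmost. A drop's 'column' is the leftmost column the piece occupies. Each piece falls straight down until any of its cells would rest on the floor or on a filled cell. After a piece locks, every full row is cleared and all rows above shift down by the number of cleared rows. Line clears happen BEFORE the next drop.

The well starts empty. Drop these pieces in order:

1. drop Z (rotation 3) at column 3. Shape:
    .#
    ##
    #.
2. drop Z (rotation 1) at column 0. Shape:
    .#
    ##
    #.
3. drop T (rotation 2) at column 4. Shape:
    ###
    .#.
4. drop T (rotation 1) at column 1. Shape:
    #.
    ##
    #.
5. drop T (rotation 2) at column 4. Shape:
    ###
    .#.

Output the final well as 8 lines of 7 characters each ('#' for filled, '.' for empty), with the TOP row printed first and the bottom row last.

Drop 1: Z rot3 at col 3 lands with bottom-row=0; cleared 0 line(s) (total 0); column heights now [0 0 0 2 3 0 0], max=3
Drop 2: Z rot1 at col 0 lands with bottom-row=0; cleared 0 line(s) (total 0); column heights now [2 3 0 2 3 0 0], max=3
Drop 3: T rot2 at col 4 lands with bottom-row=2; cleared 0 line(s) (total 0); column heights now [2 3 0 2 4 4 4], max=4
Drop 4: T rot1 at col 1 lands with bottom-row=3; cleared 0 line(s) (total 0); column heights now [2 6 5 2 4 4 4], max=6
Drop 5: T rot2 at col 4 lands with bottom-row=4; cleared 0 line(s) (total 0); column heights now [2 6 5 2 6 6 6], max=6

Answer: .......
.......
.#..###
.##..#.
.#..###
.#..##.
##.##..
#..#...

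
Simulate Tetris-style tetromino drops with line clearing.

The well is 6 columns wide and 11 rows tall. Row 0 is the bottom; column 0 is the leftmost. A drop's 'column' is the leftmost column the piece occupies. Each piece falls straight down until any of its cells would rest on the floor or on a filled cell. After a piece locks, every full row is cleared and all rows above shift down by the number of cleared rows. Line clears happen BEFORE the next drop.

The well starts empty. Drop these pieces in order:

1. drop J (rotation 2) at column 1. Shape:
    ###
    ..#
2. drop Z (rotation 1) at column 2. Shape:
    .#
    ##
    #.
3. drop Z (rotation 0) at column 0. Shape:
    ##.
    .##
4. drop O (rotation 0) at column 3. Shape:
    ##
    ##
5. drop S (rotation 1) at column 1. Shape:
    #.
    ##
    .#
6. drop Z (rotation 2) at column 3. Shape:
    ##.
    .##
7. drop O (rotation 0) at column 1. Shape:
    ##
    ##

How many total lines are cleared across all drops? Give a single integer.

Drop 1: J rot2 at col 1 lands with bottom-row=0; cleared 0 line(s) (total 0); column heights now [0 2 2 2 0 0], max=2
Drop 2: Z rot1 at col 2 lands with bottom-row=2; cleared 0 line(s) (total 0); column heights now [0 2 4 5 0 0], max=5
Drop 3: Z rot0 at col 0 lands with bottom-row=4; cleared 0 line(s) (total 0); column heights now [6 6 5 5 0 0], max=6
Drop 4: O rot0 at col 3 lands with bottom-row=5; cleared 0 line(s) (total 0); column heights now [6 6 5 7 7 0], max=7
Drop 5: S rot1 at col 1 lands with bottom-row=5; cleared 0 line(s) (total 0); column heights now [6 8 7 7 7 0], max=8
Drop 6: Z rot2 at col 3 lands with bottom-row=7; cleared 0 line(s) (total 0); column heights now [6 8 7 9 9 8], max=9
Drop 7: O rot0 at col 1 lands with bottom-row=8; cleared 0 line(s) (total 0); column heights now [6 10 10 9 9 8], max=10

Answer: 0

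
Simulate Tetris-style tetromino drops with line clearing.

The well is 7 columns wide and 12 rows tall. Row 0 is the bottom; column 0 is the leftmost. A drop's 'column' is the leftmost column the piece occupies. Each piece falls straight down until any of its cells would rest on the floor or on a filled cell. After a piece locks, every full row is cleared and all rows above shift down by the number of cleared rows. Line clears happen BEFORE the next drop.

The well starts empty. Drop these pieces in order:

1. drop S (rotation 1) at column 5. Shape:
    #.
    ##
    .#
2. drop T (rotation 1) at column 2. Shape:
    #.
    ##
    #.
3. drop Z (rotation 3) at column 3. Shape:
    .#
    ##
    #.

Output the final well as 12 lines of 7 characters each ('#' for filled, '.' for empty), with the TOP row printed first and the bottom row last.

Answer: .......
.......
.......
.......
.......
.......
.......
....#..
...##..
..##.#.
..##.##
..#...#

Derivation:
Drop 1: S rot1 at col 5 lands with bottom-row=0; cleared 0 line(s) (total 0); column heights now [0 0 0 0 0 3 2], max=3
Drop 2: T rot1 at col 2 lands with bottom-row=0; cleared 0 line(s) (total 0); column heights now [0 0 3 2 0 3 2], max=3
Drop 3: Z rot3 at col 3 lands with bottom-row=2; cleared 0 line(s) (total 0); column heights now [0 0 3 4 5 3 2], max=5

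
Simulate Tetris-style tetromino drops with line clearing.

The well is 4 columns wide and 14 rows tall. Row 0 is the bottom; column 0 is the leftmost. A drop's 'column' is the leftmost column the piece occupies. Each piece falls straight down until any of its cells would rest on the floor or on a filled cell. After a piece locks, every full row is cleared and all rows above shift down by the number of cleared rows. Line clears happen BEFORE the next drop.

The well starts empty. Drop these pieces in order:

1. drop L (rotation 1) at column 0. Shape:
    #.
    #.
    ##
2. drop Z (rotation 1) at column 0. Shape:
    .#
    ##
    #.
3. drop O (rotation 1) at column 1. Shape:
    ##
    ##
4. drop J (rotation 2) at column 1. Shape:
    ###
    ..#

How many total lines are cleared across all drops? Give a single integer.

Answer: 0

Derivation:
Drop 1: L rot1 at col 0 lands with bottom-row=0; cleared 0 line(s) (total 0); column heights now [3 1 0 0], max=3
Drop 2: Z rot1 at col 0 lands with bottom-row=3; cleared 0 line(s) (total 0); column heights now [5 6 0 0], max=6
Drop 3: O rot1 at col 1 lands with bottom-row=6; cleared 0 line(s) (total 0); column heights now [5 8 8 0], max=8
Drop 4: J rot2 at col 1 lands with bottom-row=7; cleared 0 line(s) (total 0); column heights now [5 9 9 9], max=9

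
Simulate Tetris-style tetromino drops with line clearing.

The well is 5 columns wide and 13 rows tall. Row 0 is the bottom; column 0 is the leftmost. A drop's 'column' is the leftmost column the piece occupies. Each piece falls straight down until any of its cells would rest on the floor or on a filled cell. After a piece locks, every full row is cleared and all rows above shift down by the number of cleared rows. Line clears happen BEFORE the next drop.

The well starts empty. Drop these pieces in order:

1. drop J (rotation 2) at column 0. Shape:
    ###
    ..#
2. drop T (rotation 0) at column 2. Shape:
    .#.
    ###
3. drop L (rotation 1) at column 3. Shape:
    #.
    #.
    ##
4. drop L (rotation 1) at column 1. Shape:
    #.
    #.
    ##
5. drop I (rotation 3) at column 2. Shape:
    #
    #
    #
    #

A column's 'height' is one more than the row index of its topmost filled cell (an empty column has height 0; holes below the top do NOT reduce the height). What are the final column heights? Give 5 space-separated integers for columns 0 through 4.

Drop 1: J rot2 at col 0 lands with bottom-row=0; cleared 0 line(s) (total 0); column heights now [2 2 2 0 0], max=2
Drop 2: T rot0 at col 2 lands with bottom-row=2; cleared 0 line(s) (total 0); column heights now [2 2 3 4 3], max=4
Drop 3: L rot1 at col 3 lands with bottom-row=4; cleared 0 line(s) (total 0); column heights now [2 2 3 7 5], max=7
Drop 4: L rot1 at col 1 lands with bottom-row=3; cleared 0 line(s) (total 0); column heights now [2 6 4 7 5], max=7
Drop 5: I rot3 at col 2 lands with bottom-row=4; cleared 0 line(s) (total 0); column heights now [2 6 8 7 5], max=8

Answer: 2 6 8 7 5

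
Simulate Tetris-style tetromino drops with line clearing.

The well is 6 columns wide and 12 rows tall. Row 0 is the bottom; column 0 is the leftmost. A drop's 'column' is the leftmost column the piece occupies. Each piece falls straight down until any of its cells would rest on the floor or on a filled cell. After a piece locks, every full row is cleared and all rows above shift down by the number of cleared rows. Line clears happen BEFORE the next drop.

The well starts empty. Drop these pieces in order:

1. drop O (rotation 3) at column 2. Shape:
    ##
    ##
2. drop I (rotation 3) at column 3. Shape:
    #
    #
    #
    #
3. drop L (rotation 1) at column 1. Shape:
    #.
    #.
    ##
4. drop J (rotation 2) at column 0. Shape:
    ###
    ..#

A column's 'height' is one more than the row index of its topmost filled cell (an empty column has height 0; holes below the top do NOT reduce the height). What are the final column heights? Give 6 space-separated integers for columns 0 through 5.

Answer: 6 6 6 6 0 0

Derivation:
Drop 1: O rot3 at col 2 lands with bottom-row=0; cleared 0 line(s) (total 0); column heights now [0 0 2 2 0 0], max=2
Drop 2: I rot3 at col 3 lands with bottom-row=2; cleared 0 line(s) (total 0); column heights now [0 0 2 6 0 0], max=6
Drop 3: L rot1 at col 1 lands with bottom-row=2; cleared 0 line(s) (total 0); column heights now [0 5 3 6 0 0], max=6
Drop 4: J rot2 at col 0 lands with bottom-row=4; cleared 0 line(s) (total 0); column heights now [6 6 6 6 0 0], max=6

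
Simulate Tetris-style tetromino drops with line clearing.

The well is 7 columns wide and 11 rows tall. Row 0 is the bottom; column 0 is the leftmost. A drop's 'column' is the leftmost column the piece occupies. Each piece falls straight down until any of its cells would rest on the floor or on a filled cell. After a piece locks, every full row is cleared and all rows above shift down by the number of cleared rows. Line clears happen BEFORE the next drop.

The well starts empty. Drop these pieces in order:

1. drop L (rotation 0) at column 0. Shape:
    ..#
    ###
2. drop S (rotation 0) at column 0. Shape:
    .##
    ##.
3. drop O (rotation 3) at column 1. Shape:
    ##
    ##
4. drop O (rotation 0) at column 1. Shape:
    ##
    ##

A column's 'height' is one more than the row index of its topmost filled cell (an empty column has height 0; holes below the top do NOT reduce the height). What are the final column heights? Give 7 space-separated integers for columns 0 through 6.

Drop 1: L rot0 at col 0 lands with bottom-row=0; cleared 0 line(s) (total 0); column heights now [1 1 2 0 0 0 0], max=2
Drop 2: S rot0 at col 0 lands with bottom-row=1; cleared 0 line(s) (total 0); column heights now [2 3 3 0 0 0 0], max=3
Drop 3: O rot3 at col 1 lands with bottom-row=3; cleared 0 line(s) (total 0); column heights now [2 5 5 0 0 0 0], max=5
Drop 4: O rot0 at col 1 lands with bottom-row=5; cleared 0 line(s) (total 0); column heights now [2 7 7 0 0 0 0], max=7

Answer: 2 7 7 0 0 0 0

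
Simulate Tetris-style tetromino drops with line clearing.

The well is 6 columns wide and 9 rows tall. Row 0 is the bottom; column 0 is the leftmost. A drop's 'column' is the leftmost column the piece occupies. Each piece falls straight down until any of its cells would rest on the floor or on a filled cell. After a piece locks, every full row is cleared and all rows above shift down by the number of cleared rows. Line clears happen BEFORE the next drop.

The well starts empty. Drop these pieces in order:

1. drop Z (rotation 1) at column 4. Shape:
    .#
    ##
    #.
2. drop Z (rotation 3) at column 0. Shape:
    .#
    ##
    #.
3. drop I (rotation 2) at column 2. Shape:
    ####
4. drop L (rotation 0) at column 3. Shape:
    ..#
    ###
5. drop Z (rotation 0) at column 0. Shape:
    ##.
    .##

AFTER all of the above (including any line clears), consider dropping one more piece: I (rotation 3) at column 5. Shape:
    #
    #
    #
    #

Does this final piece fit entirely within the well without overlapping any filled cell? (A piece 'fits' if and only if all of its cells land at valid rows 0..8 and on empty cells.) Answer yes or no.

Drop 1: Z rot1 at col 4 lands with bottom-row=0; cleared 0 line(s) (total 0); column heights now [0 0 0 0 2 3], max=3
Drop 2: Z rot3 at col 0 lands with bottom-row=0; cleared 0 line(s) (total 0); column heights now [2 3 0 0 2 3], max=3
Drop 3: I rot2 at col 2 lands with bottom-row=3; cleared 0 line(s) (total 0); column heights now [2 3 4 4 4 4], max=4
Drop 4: L rot0 at col 3 lands with bottom-row=4; cleared 0 line(s) (total 0); column heights now [2 3 4 5 5 6], max=6
Drop 5: Z rot0 at col 0 lands with bottom-row=4; cleared 0 line(s) (total 0); column heights now [6 6 5 5 5 6], max=6
Test piece I rot3 at col 5 (width 1): heights before test = [6 6 5 5 5 6]; fits = False

Answer: no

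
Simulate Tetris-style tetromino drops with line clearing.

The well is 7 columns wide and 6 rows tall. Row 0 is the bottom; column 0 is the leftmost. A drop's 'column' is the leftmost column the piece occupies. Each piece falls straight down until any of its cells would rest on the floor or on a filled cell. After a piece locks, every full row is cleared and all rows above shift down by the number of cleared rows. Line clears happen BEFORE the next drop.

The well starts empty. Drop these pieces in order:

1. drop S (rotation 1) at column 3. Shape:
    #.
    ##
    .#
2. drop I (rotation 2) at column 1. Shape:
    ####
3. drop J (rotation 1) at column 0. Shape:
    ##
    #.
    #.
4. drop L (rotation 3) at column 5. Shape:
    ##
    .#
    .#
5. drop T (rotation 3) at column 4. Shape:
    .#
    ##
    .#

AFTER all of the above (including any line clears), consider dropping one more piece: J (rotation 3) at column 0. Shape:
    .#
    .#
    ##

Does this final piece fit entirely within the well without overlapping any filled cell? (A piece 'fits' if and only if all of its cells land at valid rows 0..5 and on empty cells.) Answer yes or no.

Drop 1: S rot1 at col 3 lands with bottom-row=0; cleared 0 line(s) (total 0); column heights now [0 0 0 3 2 0 0], max=3
Drop 2: I rot2 at col 1 lands with bottom-row=3; cleared 0 line(s) (total 0); column heights now [0 4 4 4 4 0 0], max=4
Drop 3: J rot1 at col 0 lands with bottom-row=2; cleared 0 line(s) (total 0); column heights now [5 5 4 4 4 0 0], max=5
Drop 4: L rot3 at col 5 lands with bottom-row=0; cleared 0 line(s) (total 0); column heights now [5 5 4 4 4 3 3], max=5
Drop 5: T rot3 at col 4 lands with bottom-row=3; cleared 0 line(s) (total 0); column heights now [5 5 4 4 5 6 3], max=6
Test piece J rot3 at col 0 (width 2): heights before test = [5 5 4 4 5 6 3]; fits = False

Answer: no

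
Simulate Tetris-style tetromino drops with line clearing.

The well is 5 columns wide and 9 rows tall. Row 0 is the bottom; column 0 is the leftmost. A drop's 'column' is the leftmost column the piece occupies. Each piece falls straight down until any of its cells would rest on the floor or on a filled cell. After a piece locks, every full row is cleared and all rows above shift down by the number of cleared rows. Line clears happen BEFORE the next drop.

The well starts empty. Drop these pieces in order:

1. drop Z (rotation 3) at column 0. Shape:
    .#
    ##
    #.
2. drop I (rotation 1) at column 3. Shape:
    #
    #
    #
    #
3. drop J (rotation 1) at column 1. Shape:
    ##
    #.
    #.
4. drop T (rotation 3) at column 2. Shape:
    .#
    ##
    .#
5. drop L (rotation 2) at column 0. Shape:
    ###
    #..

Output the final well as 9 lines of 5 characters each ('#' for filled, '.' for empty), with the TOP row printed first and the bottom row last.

Drop 1: Z rot3 at col 0 lands with bottom-row=0; cleared 0 line(s) (total 0); column heights now [2 3 0 0 0], max=3
Drop 2: I rot1 at col 3 lands with bottom-row=0; cleared 0 line(s) (total 0); column heights now [2 3 0 4 0], max=4
Drop 3: J rot1 at col 1 lands with bottom-row=3; cleared 0 line(s) (total 0); column heights now [2 6 6 4 0], max=6
Drop 4: T rot3 at col 2 lands with bottom-row=5; cleared 0 line(s) (total 0); column heights now [2 6 7 8 0], max=8
Drop 5: L rot2 at col 0 lands with bottom-row=6; cleared 0 line(s) (total 0); column heights now [8 8 8 8 0], max=8

Answer: .....
####.
#.##.
.###.
.#...
.#.#.
.#.#.
##.#.
#..#.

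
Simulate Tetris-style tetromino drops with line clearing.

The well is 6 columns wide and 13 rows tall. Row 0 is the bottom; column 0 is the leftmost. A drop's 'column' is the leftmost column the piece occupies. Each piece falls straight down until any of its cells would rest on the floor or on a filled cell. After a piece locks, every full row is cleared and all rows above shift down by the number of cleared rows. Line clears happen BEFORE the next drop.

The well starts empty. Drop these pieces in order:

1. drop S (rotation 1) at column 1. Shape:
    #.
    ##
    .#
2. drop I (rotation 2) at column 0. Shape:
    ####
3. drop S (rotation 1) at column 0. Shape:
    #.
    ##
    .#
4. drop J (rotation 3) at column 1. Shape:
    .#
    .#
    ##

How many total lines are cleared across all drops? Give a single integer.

Answer: 0

Derivation:
Drop 1: S rot1 at col 1 lands with bottom-row=0; cleared 0 line(s) (total 0); column heights now [0 3 2 0 0 0], max=3
Drop 2: I rot2 at col 0 lands with bottom-row=3; cleared 0 line(s) (total 0); column heights now [4 4 4 4 0 0], max=4
Drop 3: S rot1 at col 0 lands with bottom-row=4; cleared 0 line(s) (total 0); column heights now [7 6 4 4 0 0], max=7
Drop 4: J rot3 at col 1 lands with bottom-row=6; cleared 0 line(s) (total 0); column heights now [7 7 9 4 0 0], max=9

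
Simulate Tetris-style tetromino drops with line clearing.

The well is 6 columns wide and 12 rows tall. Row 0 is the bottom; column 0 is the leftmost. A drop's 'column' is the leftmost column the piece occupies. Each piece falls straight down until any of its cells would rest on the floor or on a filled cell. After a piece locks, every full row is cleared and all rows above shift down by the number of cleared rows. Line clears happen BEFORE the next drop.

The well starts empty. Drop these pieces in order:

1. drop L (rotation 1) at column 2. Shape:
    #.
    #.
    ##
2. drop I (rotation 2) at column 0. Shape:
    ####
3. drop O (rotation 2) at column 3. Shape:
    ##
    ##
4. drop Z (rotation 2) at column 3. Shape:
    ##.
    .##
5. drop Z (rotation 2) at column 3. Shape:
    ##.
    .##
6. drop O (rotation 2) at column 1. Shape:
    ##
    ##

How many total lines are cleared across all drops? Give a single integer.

Drop 1: L rot1 at col 2 lands with bottom-row=0; cleared 0 line(s) (total 0); column heights now [0 0 3 1 0 0], max=3
Drop 2: I rot2 at col 0 lands with bottom-row=3; cleared 0 line(s) (total 0); column heights now [4 4 4 4 0 0], max=4
Drop 3: O rot2 at col 3 lands with bottom-row=4; cleared 0 line(s) (total 0); column heights now [4 4 4 6 6 0], max=6
Drop 4: Z rot2 at col 3 lands with bottom-row=6; cleared 0 line(s) (total 0); column heights now [4 4 4 8 8 7], max=8
Drop 5: Z rot2 at col 3 lands with bottom-row=8; cleared 0 line(s) (total 0); column heights now [4 4 4 10 10 9], max=10
Drop 6: O rot2 at col 1 lands with bottom-row=4; cleared 0 line(s) (total 0); column heights now [4 6 6 10 10 9], max=10

Answer: 0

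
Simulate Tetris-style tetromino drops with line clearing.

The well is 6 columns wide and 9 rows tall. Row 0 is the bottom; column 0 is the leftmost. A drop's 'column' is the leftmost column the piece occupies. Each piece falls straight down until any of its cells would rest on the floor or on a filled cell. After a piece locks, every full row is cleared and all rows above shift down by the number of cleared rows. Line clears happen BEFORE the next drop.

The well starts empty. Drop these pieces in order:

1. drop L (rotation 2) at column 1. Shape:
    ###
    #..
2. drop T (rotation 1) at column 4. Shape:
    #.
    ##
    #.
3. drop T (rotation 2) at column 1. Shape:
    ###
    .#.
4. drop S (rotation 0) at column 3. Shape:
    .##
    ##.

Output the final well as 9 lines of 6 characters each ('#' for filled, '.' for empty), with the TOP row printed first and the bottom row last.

Drop 1: L rot2 at col 1 lands with bottom-row=0; cleared 0 line(s) (total 0); column heights now [0 2 2 2 0 0], max=2
Drop 2: T rot1 at col 4 lands with bottom-row=0; cleared 0 line(s) (total 0); column heights now [0 2 2 2 3 2], max=3
Drop 3: T rot2 at col 1 lands with bottom-row=2; cleared 0 line(s) (total 0); column heights now [0 4 4 4 3 2], max=4
Drop 4: S rot0 at col 3 lands with bottom-row=4; cleared 0 line(s) (total 0); column heights now [0 4 4 5 6 6], max=6

Answer: ......
......
......
....##
...##.
.###..
..#.#.
.#####
.#..#.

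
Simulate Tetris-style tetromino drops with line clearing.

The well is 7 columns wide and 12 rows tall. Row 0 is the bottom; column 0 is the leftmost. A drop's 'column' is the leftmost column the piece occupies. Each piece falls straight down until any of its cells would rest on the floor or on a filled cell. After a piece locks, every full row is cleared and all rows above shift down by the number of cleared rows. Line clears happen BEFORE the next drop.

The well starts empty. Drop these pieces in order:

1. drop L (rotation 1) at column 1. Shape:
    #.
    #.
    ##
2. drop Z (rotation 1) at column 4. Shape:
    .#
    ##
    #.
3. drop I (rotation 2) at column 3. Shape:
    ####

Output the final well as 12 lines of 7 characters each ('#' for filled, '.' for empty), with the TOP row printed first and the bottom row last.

Drop 1: L rot1 at col 1 lands with bottom-row=0; cleared 0 line(s) (total 0); column heights now [0 3 1 0 0 0 0], max=3
Drop 2: Z rot1 at col 4 lands with bottom-row=0; cleared 0 line(s) (total 0); column heights now [0 3 1 0 2 3 0], max=3
Drop 3: I rot2 at col 3 lands with bottom-row=3; cleared 0 line(s) (total 0); column heights now [0 3 1 4 4 4 4], max=4

Answer: .......
.......
.......
.......
.......
.......
.......
.......
...####
.#...#.
.#..##.
.##.#..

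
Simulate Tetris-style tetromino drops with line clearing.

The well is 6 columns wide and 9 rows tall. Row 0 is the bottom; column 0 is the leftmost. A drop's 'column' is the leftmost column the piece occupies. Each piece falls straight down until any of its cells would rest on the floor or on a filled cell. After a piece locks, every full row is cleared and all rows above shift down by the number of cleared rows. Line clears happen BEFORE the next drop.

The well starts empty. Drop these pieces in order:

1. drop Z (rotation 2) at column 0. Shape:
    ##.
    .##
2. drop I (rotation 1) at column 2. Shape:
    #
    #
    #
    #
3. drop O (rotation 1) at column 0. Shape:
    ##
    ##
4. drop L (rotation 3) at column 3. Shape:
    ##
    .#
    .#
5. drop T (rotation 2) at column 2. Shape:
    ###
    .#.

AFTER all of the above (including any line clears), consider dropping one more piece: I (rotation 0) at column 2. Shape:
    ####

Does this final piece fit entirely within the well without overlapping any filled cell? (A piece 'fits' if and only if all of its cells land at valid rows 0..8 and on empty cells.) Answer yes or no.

Drop 1: Z rot2 at col 0 lands with bottom-row=0; cleared 0 line(s) (total 0); column heights now [2 2 1 0 0 0], max=2
Drop 2: I rot1 at col 2 lands with bottom-row=1; cleared 0 line(s) (total 0); column heights now [2 2 5 0 0 0], max=5
Drop 3: O rot1 at col 0 lands with bottom-row=2; cleared 0 line(s) (total 0); column heights now [4 4 5 0 0 0], max=5
Drop 4: L rot3 at col 3 lands with bottom-row=0; cleared 0 line(s) (total 0); column heights now [4 4 5 3 3 0], max=5
Drop 5: T rot2 at col 2 lands with bottom-row=4; cleared 0 line(s) (total 0); column heights now [4 4 6 6 6 0], max=6
Test piece I rot0 at col 2 (width 4): heights before test = [4 4 6 6 6 0]; fits = True

Answer: yes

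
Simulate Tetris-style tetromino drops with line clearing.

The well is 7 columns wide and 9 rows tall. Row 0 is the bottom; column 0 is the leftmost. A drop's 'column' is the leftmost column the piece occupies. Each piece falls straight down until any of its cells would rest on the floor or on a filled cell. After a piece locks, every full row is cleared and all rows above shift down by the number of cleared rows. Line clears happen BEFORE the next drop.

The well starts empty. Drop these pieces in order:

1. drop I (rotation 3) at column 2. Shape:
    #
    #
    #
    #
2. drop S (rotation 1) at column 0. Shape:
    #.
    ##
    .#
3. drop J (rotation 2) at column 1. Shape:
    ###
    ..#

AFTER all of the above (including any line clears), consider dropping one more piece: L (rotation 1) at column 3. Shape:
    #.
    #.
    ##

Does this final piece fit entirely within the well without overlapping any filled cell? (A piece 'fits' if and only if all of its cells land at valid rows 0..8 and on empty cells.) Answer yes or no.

Drop 1: I rot3 at col 2 lands with bottom-row=0; cleared 0 line(s) (total 0); column heights now [0 0 4 0 0 0 0], max=4
Drop 2: S rot1 at col 0 lands with bottom-row=0; cleared 0 line(s) (total 0); column heights now [3 2 4 0 0 0 0], max=4
Drop 3: J rot2 at col 1 lands with bottom-row=3; cleared 0 line(s) (total 0); column heights now [3 5 5 5 0 0 0], max=5
Test piece L rot1 at col 3 (width 2): heights before test = [3 5 5 5 0 0 0]; fits = True

Answer: yes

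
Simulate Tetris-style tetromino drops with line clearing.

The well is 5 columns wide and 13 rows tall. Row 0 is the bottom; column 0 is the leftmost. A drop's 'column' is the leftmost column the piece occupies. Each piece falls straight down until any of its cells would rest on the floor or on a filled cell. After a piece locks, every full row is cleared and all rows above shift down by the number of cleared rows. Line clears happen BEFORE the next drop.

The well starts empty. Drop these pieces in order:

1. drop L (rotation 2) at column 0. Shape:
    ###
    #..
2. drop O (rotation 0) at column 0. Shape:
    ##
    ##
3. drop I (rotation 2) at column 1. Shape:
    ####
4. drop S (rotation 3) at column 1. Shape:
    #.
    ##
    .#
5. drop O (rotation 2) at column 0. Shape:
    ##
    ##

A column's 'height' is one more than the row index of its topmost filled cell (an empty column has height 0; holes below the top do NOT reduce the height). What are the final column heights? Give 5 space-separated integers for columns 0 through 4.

Answer: 10 10 7 5 5

Derivation:
Drop 1: L rot2 at col 0 lands with bottom-row=0; cleared 0 line(s) (total 0); column heights now [2 2 2 0 0], max=2
Drop 2: O rot0 at col 0 lands with bottom-row=2; cleared 0 line(s) (total 0); column heights now [4 4 2 0 0], max=4
Drop 3: I rot2 at col 1 lands with bottom-row=4; cleared 0 line(s) (total 0); column heights now [4 5 5 5 5], max=5
Drop 4: S rot3 at col 1 lands with bottom-row=5; cleared 0 line(s) (total 0); column heights now [4 8 7 5 5], max=8
Drop 5: O rot2 at col 0 lands with bottom-row=8; cleared 0 line(s) (total 0); column heights now [10 10 7 5 5], max=10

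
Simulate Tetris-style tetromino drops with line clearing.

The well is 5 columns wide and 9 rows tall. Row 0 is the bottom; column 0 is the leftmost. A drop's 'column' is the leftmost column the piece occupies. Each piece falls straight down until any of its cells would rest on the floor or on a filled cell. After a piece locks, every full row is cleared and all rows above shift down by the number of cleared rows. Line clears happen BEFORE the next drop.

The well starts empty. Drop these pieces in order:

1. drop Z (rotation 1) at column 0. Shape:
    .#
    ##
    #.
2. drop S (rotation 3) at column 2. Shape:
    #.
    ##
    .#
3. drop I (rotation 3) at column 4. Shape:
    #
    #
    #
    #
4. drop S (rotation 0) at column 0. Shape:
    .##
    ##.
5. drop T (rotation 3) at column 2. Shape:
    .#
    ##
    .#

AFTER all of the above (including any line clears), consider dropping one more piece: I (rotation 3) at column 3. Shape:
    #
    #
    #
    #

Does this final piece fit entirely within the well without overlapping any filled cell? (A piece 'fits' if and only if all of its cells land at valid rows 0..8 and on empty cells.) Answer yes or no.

Answer: no

Derivation:
Drop 1: Z rot1 at col 0 lands with bottom-row=0; cleared 0 line(s) (total 0); column heights now [2 3 0 0 0], max=3
Drop 2: S rot3 at col 2 lands with bottom-row=0; cleared 0 line(s) (total 0); column heights now [2 3 3 2 0], max=3
Drop 3: I rot3 at col 4 lands with bottom-row=0; cleared 1 line(s) (total 1); column heights now [1 2 2 1 3], max=3
Drop 4: S rot0 at col 0 lands with bottom-row=2; cleared 0 line(s) (total 1); column heights now [3 4 4 1 3], max=4
Drop 5: T rot3 at col 2 lands with bottom-row=3; cleared 0 line(s) (total 1); column heights now [3 4 5 6 3], max=6
Test piece I rot3 at col 3 (width 1): heights before test = [3 4 5 6 3]; fits = False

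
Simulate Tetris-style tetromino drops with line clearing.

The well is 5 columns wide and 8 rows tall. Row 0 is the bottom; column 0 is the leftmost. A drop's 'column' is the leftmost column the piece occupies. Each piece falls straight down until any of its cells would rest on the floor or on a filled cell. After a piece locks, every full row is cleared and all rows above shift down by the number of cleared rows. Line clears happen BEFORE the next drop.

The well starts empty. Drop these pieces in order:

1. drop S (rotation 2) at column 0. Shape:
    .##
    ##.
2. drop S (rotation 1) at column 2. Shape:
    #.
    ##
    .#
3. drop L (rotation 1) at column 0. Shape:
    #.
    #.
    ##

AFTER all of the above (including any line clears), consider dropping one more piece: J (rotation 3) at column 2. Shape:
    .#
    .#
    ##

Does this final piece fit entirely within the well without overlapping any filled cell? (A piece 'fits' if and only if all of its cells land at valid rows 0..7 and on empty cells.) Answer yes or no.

Answer: yes

Derivation:
Drop 1: S rot2 at col 0 lands with bottom-row=0; cleared 0 line(s) (total 0); column heights now [1 2 2 0 0], max=2
Drop 2: S rot1 at col 2 lands with bottom-row=1; cleared 0 line(s) (total 0); column heights now [1 2 4 3 0], max=4
Drop 3: L rot1 at col 0 lands with bottom-row=2; cleared 0 line(s) (total 0); column heights now [5 3 4 3 0], max=5
Test piece J rot3 at col 2 (width 2): heights before test = [5 3 4 3 0]; fits = True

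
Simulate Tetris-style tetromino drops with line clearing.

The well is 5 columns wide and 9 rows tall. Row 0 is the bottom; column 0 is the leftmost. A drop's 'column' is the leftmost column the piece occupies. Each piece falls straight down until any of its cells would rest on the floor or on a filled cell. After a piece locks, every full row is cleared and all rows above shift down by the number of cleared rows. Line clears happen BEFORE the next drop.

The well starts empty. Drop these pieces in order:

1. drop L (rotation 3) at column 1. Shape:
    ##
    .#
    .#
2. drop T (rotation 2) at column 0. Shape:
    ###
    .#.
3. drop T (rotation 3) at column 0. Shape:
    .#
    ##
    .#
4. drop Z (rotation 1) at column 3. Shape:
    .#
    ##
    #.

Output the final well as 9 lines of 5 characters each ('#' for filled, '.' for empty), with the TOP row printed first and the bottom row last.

Drop 1: L rot3 at col 1 lands with bottom-row=0; cleared 0 line(s) (total 0); column heights now [0 3 3 0 0], max=3
Drop 2: T rot2 at col 0 lands with bottom-row=3; cleared 0 line(s) (total 0); column heights now [5 5 5 0 0], max=5
Drop 3: T rot3 at col 0 lands with bottom-row=5; cleared 0 line(s) (total 0); column heights now [7 8 5 0 0], max=8
Drop 4: Z rot1 at col 3 lands with bottom-row=0; cleared 0 line(s) (total 0); column heights now [7 8 5 2 3], max=8

Answer: .....
.#...
##...
.#...
###..
.#...
.##.#
..###
..##.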